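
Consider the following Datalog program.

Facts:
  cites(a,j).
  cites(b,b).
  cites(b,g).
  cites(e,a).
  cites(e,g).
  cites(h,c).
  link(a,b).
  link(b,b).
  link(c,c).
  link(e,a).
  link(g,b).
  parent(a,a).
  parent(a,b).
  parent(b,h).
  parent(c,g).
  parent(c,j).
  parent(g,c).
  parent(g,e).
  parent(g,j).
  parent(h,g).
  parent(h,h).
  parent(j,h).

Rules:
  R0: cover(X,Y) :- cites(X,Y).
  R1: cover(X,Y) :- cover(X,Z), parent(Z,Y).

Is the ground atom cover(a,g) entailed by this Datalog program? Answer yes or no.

round 1: derive cover(a,j) via R0 from cites(a,j)
round 1: derive cover(b,b) via R0 from cites(b,b)
round 1: derive cover(b,g) via R0 from cites(b,g)
round 1: derive cover(e,a) via R0 from cites(e,a)
round 1: derive cover(e,g) via R0 from cites(e,g)
round 1: derive cover(h,c) via R0 from cites(h,c)
round 2: derive cover(a,h) via R1 from cover(a,j), parent(j,h)
round 2: derive cover(b,c) via R1 from cover(b,g), parent(g,c)
round 2: derive cover(b,e) via R1 from cover(b,g), parent(g,e)
round 2: derive cover(b,h) via R1 from cover(b,b), parent(b,h)
round 2: derive cover(b,j) via R1 from cover(b,g), parent(g,j)
round 2: derive cover(e,b) via R1 from cover(e,a), parent(a,b)
round 2: derive cover(e,c) via R1 from cover(e,g), parent(g,c)
round 2: derive cover(e,e) via R1 from cover(e,g), parent(g,e)
round 2: derive cover(e,j) via R1 from cover(e,g), parent(g,j)
round 2: derive cover(h,g) via R1 from cover(h,c), parent(c,g)
round 2: derive cover(h,j) via R1 from cover(h,c), parent(c,j)
round 3: derive cover(a,g) via R1 from cover(a,h), parent(h,g)
round 3: derive cover(e,h) via R1 from cover(e,b), parent(b,h)
round 3: derive cover(h,e) via R1 from cover(h,g), parent(g,e)
round 3: derive cover(h,h) via R1 from cover(h,j), parent(j,h)
round 4: derive cover(a,c) via R1 from cover(a,g), parent(g,c)
round 4: derive cover(a,e) via R1 from cover(a,g), parent(g,e)

yes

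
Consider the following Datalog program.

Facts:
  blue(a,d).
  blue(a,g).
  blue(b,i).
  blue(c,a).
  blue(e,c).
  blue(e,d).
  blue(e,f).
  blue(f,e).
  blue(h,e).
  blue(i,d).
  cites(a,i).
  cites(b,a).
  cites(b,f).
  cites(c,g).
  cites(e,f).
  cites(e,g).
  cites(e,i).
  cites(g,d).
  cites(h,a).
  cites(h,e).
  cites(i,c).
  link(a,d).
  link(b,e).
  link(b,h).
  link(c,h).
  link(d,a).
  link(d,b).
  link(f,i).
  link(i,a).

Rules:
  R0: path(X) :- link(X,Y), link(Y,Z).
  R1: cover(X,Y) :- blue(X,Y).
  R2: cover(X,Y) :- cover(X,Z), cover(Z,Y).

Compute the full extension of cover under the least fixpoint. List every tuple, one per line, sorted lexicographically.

round 1: derive cover(a,d) via R1 from blue(a,d)
round 1: derive cover(a,g) via R1 from blue(a,g)
round 1: derive cover(b,i) via R1 from blue(b,i)
round 1: derive cover(c,a) via R1 from blue(c,a)
round 1: derive cover(e,c) via R1 from blue(e,c)
round 1: derive cover(e,d) via R1 from blue(e,d)
round 1: derive cover(e,f) via R1 from blue(e,f)
round 1: derive cover(f,e) via R1 from blue(f,e)
round 1: derive cover(h,e) via R1 from blue(h,e)
round 1: derive cover(i,d) via R1 from blue(i,d)
round 2: derive cover(b,d) via R2 from cover(b,i), cover(i,d)
round 2: derive cover(c,d) via R2 from cover(c,a), cover(a,d)
round 2: derive cover(c,g) via R2 from cover(c,a), cover(a,g)
round 2: derive cover(e,a) via R2 from cover(e,c), cover(c,a)
round 2: derive cover(e,e) via R2 from cover(e,f), cover(f,e)
round 2: derive cover(f,c) via R2 from cover(f,e), cover(e,c)
round 2: derive cover(f,d) via R2 from cover(f,e), cover(e,d)
round 2: derive cover(f,f) via R2 from cover(f,e), cover(e,f)
round 2: derive cover(h,c) via R2 from cover(h,e), cover(e,c)
round 2: derive cover(h,d) via R2 from cover(h,e), cover(e,d)
round 2: derive cover(h,f) via R2 from cover(h,e), cover(e,f)
round 3: derive cover(e,g) via R2 from cover(e,a), cover(a,g)
round 3: derive cover(f,a) via R2 from cover(f,c), cover(c,a)
round 3: derive cover(f,g) via R2 from cover(f,c), cover(c,g)
round 3: derive cover(h,a) via R2 from cover(h,c), cover(c,a)
round 3: derive cover(h,g) via R2 from cover(h,c), cover(c,g)

cover(a,d)
cover(a,g)
cover(b,d)
cover(b,i)
cover(c,a)
cover(c,d)
cover(c,g)
cover(e,a)
cover(e,c)
cover(e,d)
cover(e,e)
cover(e,f)
cover(e,g)
cover(f,a)
cover(f,c)
cover(f,d)
cover(f,e)
cover(f,f)
cover(f,g)
cover(h,a)
cover(h,c)
cover(h,d)
cover(h,e)
cover(h,f)
cover(h,g)
cover(i,d)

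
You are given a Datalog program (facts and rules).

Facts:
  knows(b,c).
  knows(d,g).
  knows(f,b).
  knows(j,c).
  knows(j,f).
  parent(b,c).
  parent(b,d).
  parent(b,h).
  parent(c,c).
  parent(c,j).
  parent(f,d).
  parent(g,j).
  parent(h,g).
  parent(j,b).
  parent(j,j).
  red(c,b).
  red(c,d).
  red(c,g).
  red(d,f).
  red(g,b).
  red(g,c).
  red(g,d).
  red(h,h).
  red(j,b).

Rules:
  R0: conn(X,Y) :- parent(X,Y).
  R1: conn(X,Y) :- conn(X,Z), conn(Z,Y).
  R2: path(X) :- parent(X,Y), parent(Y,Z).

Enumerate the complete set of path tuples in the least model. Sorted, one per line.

round 1: derive path(b) via R2 from parent(b,c), parent(c,c)
round 1: derive path(c) via R2 from parent(c,c), parent(c,c)
round 1: derive path(g) via R2 from parent(g,j), parent(j,b)
round 1: derive path(h) via R2 from parent(h,g), parent(g,j)
round 1: derive path(j) via R2 from parent(j,b), parent(b,c)

path(b)
path(c)
path(g)
path(h)
path(j)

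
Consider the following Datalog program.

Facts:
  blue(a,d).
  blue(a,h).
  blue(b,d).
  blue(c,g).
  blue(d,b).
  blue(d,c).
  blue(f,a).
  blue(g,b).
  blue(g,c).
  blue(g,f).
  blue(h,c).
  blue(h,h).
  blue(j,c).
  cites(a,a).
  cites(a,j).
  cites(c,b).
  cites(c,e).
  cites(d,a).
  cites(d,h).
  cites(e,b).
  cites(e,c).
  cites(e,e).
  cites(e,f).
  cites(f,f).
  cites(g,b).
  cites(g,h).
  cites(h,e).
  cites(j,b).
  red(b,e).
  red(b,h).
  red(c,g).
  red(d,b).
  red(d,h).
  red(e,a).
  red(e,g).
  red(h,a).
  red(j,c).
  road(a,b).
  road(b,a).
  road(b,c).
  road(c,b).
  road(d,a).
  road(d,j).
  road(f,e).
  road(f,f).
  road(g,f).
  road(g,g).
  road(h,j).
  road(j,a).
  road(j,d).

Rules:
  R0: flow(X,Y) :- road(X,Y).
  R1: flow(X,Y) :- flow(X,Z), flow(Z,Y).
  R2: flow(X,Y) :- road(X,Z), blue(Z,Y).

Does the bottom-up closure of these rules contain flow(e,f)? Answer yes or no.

round 1: derive flow(a,b) via R0 from road(a,b)
round 1: derive flow(b,a) via R0 from road(b,a)
round 1: derive flow(b,c) via R0 from road(b,c)
round 1: derive flow(c,b) via R0 from road(c,b)
round 1: derive flow(d,a) via R0 from road(d,a)
round 1: derive flow(d,j) via R0 from road(d,j)
round 1: derive flow(f,e) via R0 from road(f,e)
round 1: derive flow(f,f) via R0 from road(f,f)
round 1: derive flow(g,f) via R0 from road(g,f)
round 1: derive flow(g,g) via R0 from road(g,g)
round 1: derive flow(h,j) via R0 from road(h,j)
round 1: derive flow(j,a) via R0 from road(j,a)
round 1: derive flow(j,d) via R0 from road(j,d)
round 1: derive flow(a,d) via R2 from road(a,b), blue(b,d)
round 1: derive flow(b,d) via R2 from road(b,a), blue(a,d)
round 1: derive flow(b,g) via R2 from road(b,c), blue(c,g)
round 1: derive flow(b,h) via R2 from road(b,a), blue(a,h)
round 1: derive flow(c,d) via R2 from road(c,b), blue(b,d)
round 1: derive flow(d,c) via R2 from road(d,j), blue(j,c)
round 1: derive flow(d,d) via R2 from road(d,a), blue(a,d)
round 1: derive flow(d,h) via R2 from road(d,a), blue(a,h)
round 1: derive flow(f,a) via R2 from road(f,f), blue(f,a)
round 1: derive flow(g,a) via R2 from road(g,f), blue(f,a)
round 1: derive flow(g,b) via R2 from road(g,g), blue(g,b)
round 1: derive flow(g,c) via R2 from road(g,g), blue(g,c)
round 1: derive flow(h,c) via R2 from road(h,j), blue(j,c)
round 1: derive flow(j,b) via R2 from road(j,d), blue(d,b)
round 1: derive flow(j,c) via R2 from road(j,d), blue(d,c)
round 1: derive flow(j,h) via R2 from road(j,a), blue(a,h)
round 2: derive flow(a,a) via R1 from flow(a,b), flow(b,a)
round 2: derive flow(a,c) via R1 from flow(a,b), flow(b,c)
round 2: derive flow(a,g) via R1 from flow(a,b), flow(b,g)
round 2: derive flow(a,h) via R1 from flow(a,b), flow(b,h)
round 2: derive flow(a,j) via R1 from flow(a,d), flow(d,j)
round 2: derive flow(b,b) via R1 from flow(b,a), flow(a,b)
round 2: derive flow(b,f) via R1 from flow(b,g), flow(g,f)
round 2: derive flow(b,j) via R1 from flow(b,d), flow(d,j)
round 2: derive flow(c,a) via R1 from flow(c,b), flow(b,a)
round 2: derive flow(c,c) via R1 from flow(c,b), flow(b,c)
round 2: derive flow(c,g) via R1 from flow(c,b), flow(b,g)
round 2: derive flow(c,h) via R1 from flow(c,b), flow(b,h)
round 2: derive flow(c,j) via R1 from flow(c,d), flow(d,j)
round 2: derive flow(d,b) via R1 from flow(d,a), flow(a,b)
round 2: derive flow(f,b) via R1 from flow(f,a), flow(a,b)
round 2: derive flow(f,d) via R1 from flow(f,a), flow(a,d)
round 2: derive flow(g,d) via R1 from flow(g,a), flow(a,d)
round 2: derive flow(g,e) via R1 from flow(g,f), flow(f,e)
round 2: derive flow(g,h) via R1 from flow(g,b), flow(b,h)
round 2: derive flow(h,a) via R1 from flow(h,j), flow(j,a)
round 2: derive flow(h,b) via R1 from flow(h,c), flow(c,b)
round 2: derive flow(h,d) via R1 from flow(h,c), flow(c,d)
round 2: derive flow(h,h) via R1 from flow(h,j), flow(j,h)
round 2: derive flow(j,g) via R1 from flow(j,b), flow(b,g)
round 2: derive flow(j,j) via R1 from flow(j,d), flow(d,j)
round 3: derive flow(a,e) via R1 from flow(a,g), flow(g,e)
round 3: derive flow(a,f) via R1 from flow(a,b), flow(b,f)
round 3: derive flow(b,e) via R1 from flow(b,f), flow(f,e)
round 3: derive flow(c,e) via R1 from flow(c,g), flow(g,e)
round 3: derive flow(c,f) via R1 from flow(c,b), flow(b,f)
round 3: derive flow(d,f) via R1 from flow(d,b), flow(b,f)
round 3: derive flow(d,g) via R1 from flow(d,a), flow(a,g)
round 3: derive flow(f,c) via R1 from flow(f,a), flow(a,c)
round 3: derive flow(f,g) via R1 from flow(f,a), flow(a,g)
round 3: derive flow(f,h) via R1 from flow(f,a), flow(a,h)
round 3: derive flow(f,j) via R1 from flow(f,a), flow(a,j)
round 3: derive flow(g,j) via R1 from flow(g,a), flow(a,j)
round 3: derive flow(h,f) via R1 from flow(h,b), flow(b,f)
round 3: derive flow(h,g) via R1 from flow(h,a), flow(a,g)
round 3: derive flow(j,e) via R1 from flow(j,g), flow(g,e)
round 3: derive flow(j,f) via R1 from flow(j,b), flow(b,f)
round 4: derive flow(d,e) via R1 from flow(d,a), flow(a,e)
round 4: derive flow(h,e) via R1 from flow(h,a), flow(a,e)

no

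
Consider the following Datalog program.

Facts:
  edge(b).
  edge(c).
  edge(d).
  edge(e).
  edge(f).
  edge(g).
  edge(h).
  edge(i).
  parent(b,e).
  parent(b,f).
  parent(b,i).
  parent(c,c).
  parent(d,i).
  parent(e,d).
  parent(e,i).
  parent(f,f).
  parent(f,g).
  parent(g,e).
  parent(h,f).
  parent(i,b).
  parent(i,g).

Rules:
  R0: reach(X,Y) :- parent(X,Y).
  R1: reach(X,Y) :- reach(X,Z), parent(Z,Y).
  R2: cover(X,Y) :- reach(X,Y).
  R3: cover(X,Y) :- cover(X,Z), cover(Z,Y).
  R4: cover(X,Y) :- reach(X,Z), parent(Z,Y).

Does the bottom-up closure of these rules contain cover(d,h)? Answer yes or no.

round 1: derive reach(b,e) via R0 from parent(b,e)
round 1: derive reach(b,f) via R0 from parent(b,f)
round 1: derive reach(b,i) via R0 from parent(b,i)
round 1: derive reach(c,c) via R0 from parent(c,c)
round 1: derive reach(d,i) via R0 from parent(d,i)
round 1: derive reach(e,d) via R0 from parent(e,d)
round 1: derive reach(e,i) via R0 from parent(e,i)
round 1: derive reach(f,f) via R0 from parent(f,f)
round 1: derive reach(f,g) via R0 from parent(f,g)
round 1: derive reach(g,e) via R0 from parent(g,e)
round 1: derive reach(h,f) via R0 from parent(h,f)
round 1: derive reach(i,b) via R0 from parent(i,b)
round 1: derive reach(i,g) via R0 from parent(i,g)
round 2: derive reach(b,b) via R1 from reach(b,i), parent(i,b)
round 2: derive reach(b,d) via R1 from reach(b,e), parent(e,d)
round 2: derive reach(b,g) via R1 from reach(b,f), parent(f,g)
round 2: derive reach(d,b) via R1 from reach(d,i), parent(i,b)
round 2: derive reach(d,g) via R1 from reach(d,i), parent(i,g)
round 2: derive reach(e,b) via R1 from reach(e,i), parent(i,b)
round 2: derive reach(e,g) via R1 from reach(e,i), parent(i,g)
round 2: derive reach(f,e) via R1 from reach(f,g), parent(g,e)
round 2: derive reach(g,d) via R1 from reach(g,e), parent(e,d)
round 2: derive reach(g,i) via R1 from reach(g,e), parent(e,i)
round 2: derive reach(h,g) via R1 from reach(h,f), parent(f,g)
round 2: derive reach(i,e) via R1 from reach(i,b), parent(b,e)
round 2: derive reach(i,f) via R1 from reach(i,b), parent(b,f)
round 2: derive reach(i,i) via R1 from reach(i,b), parent(b,i)
round 2: derive cover(b,e) via R2 from reach(b,e)
round 2: derive cover(b,f) via R2 from reach(b,f)
round 2: derive cover(b,i) via R2 from reach(b,i)
round 2: derive cover(c,c) via R2 from reach(c,c)
round 2: derive cover(d,i) via R2 from reach(d,i)
round 2: derive cover(e,d) via R2 from reach(e,d)
round 2: derive cover(e,i) via R2 from reach(e,i)
round 2: derive cover(f,f) via R2 from reach(f,f)
round 2: derive cover(f,g) via R2 from reach(f,g)
round 2: derive cover(g,e) via R2 from reach(g,e)
round 2: derive cover(h,f) via R2 from reach(h,f)
round 2: derive cover(i,b) via R2 from reach(i,b)
round 2: derive cover(i,g) via R2 from reach(i,g)
round 2: derive cover(b,b) via R4 from reach(b,i), parent(i,b)
round 2: derive cover(b,d) via R4 from reach(b,e), parent(e,d)
round 2: derive cover(b,g) via R4 from reach(b,f), parent(f,g)
round 2: derive cover(d,b) via R4 from reach(d,i), parent(i,b)
round 2: derive cover(d,g) via R4 from reach(d,i), parent(i,g)
round 2: derive cover(e,b) via R4 from reach(e,i), parent(i,b)
round 2: derive cover(e,g) via R4 from reach(e,i), parent(i,g)
round 2: derive cover(f,e) via R4 from reach(f,g), parent(g,e)
round 2: derive cover(g,d) via R4 from reach(g,e), parent(e,d)
round 2: derive cover(g,i) via R4 from reach(g,e), parent(e,i)
round 2: derive cover(h,g) via R4 from reach(h,f), parent(f,g)
round 2: derive cover(i,e) via R4 from reach(i,b), parent(b,e)
round 2: derive cover(i,f) via R4 from reach(i,b), parent(b,f)
round 2: derive cover(i,i) via R4 from reach(i,b), parent(b,i)
round 3: derive reach(d,e) via R1 from reach(d,b), parent(b,e)
round 3: derive reach(d,f) via R1 from reach(d,b), parent(b,f)
round 3: derive reach(e,e) via R1 from reach(e,b), parent(b,e)
round 3: derive reach(e,f) via R1 from reach(e,b), parent(b,f)
round 3: derive reach(f,d) via R1 from reach(f,e), parent(e,d)
round 3: derive reach(f,i) via R1 from reach(f,e), parent(e,i)
round 3: derive reach(g,b) via R1 from reach(g,i), parent(i,b)
round 3: derive reach(g,g) via R1 from reach(g,i), parent(i,g)
round 3: derive reach(h,e) via R1 from reach(h,g), parent(g,e)
round 3: derive reach(i,d) via R1 from reach(i,e), parent(e,d)
round 3: derive cover(d,d) via R3 from cover(d,b), cover(b,d)
round 3: derive cover(d,e) via R3 from cover(d,b), cover(b,e)
round 3: derive cover(d,f) via R3 from cover(d,b), cover(b,f)
round 3: derive cover(e,e) via R3 from cover(e,b), cover(b,e)
round 3: derive cover(e,f) via R3 from cover(e,b), cover(b,f)
round 3: derive cover(f,b) via R3 from cover(f,e), cover(e,b)
round 3: derive cover(f,d) via R3 from cover(f,e), cover(e,d)
round 3: derive cover(f,i) via R3 from cover(f,e), cover(e,i)
round 3: derive cover(g,b) via R3 from cover(g,d), cover(d,b)
round 3: derive cover(g,f) via R3 from cover(g,i), cover(i,f)
round 3: derive cover(g,g) via R3 from cover(g,d), cover(d,g)
round 3: derive cover(h,d) via R3 from cover(h,g), cover(g,d)
round 3: derive cover(h,e) via R3 from cover(h,f), cover(f,e)
round 3: derive cover(h,i) via R3 from cover(h,g), cover(g,i)
round 3: derive cover(i,d) via R3 from cover(i,b), cover(b,d)
round 4: derive reach(d,d) via R1 from reach(d,e), parent(e,d)
round 4: derive reach(f,b) via R1 from reach(f,i), parent(i,b)
round 4: derive reach(g,f) via R1 from reach(g,b), parent(b,f)
round 4: derive reach(h,d) via R1 from reach(h,e), parent(e,d)
round 4: derive reach(h,i) via R1 from reach(h,e), parent(e,i)
round 4: derive cover(h,b) via R3 from cover(h,d), cover(d,b)
round 5: derive reach(h,b) via R1 from reach(h,i), parent(i,b)

no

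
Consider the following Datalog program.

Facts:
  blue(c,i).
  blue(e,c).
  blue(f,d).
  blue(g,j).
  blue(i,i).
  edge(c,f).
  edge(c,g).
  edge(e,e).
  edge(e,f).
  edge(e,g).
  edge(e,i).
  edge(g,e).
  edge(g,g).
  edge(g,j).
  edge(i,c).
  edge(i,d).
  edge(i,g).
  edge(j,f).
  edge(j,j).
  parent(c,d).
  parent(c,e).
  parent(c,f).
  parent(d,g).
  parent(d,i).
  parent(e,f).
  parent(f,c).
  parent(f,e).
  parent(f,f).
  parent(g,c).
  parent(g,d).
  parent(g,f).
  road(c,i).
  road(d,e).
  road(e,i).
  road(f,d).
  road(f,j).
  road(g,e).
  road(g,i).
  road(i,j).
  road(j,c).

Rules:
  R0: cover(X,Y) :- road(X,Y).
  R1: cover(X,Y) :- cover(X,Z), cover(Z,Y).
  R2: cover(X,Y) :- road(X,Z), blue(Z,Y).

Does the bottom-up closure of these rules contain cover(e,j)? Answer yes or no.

round 1: derive cover(c,i) via R0 from road(c,i)
round 1: derive cover(d,e) via R0 from road(d,e)
round 1: derive cover(e,i) via R0 from road(e,i)
round 1: derive cover(f,d) via R0 from road(f,d)
round 1: derive cover(f,j) via R0 from road(f,j)
round 1: derive cover(g,e) via R0 from road(g,e)
round 1: derive cover(g,i) via R0 from road(g,i)
round 1: derive cover(i,j) via R0 from road(i,j)
round 1: derive cover(j,c) via R0 from road(j,c)
round 1: derive cover(d,c) via R2 from road(d,e), blue(e,c)
round 1: derive cover(g,c) via R2 from road(g,e), blue(e,c)
round 1: derive cover(j,i) via R2 from road(j,c), blue(c,i)
round 2: derive cover(c,j) via R1 from cover(c,i), cover(i,j)
round 2: derive cover(d,i) via R1 from cover(d,c), cover(c,i)
round 2: derive cover(e,j) via R1 from cover(e,i), cover(i,j)
round 2: derive cover(f,c) via R1 from cover(f,d), cover(d,c)
round 2: derive cover(f,e) via R1 from cover(f,d), cover(d,e)
round 2: derive cover(f,i) via R1 from cover(f,j), cover(j,i)
round 2: derive cover(g,j) via R1 from cover(g,i), cover(i,j)
round 2: derive cover(i,c) via R1 from cover(i,j), cover(j,c)
round 2: derive cover(i,i) via R1 from cover(i,j), cover(j,i)
round 2: derive cover(j,j) via R1 from cover(j,i), cover(i,j)
round 3: derive cover(c,c) via R1 from cover(c,i), cover(i,c)
round 3: derive cover(d,j) via R1 from cover(d,c), cover(c,j)
round 3: derive cover(e,c) via R1 from cover(e,i), cover(i,c)

yes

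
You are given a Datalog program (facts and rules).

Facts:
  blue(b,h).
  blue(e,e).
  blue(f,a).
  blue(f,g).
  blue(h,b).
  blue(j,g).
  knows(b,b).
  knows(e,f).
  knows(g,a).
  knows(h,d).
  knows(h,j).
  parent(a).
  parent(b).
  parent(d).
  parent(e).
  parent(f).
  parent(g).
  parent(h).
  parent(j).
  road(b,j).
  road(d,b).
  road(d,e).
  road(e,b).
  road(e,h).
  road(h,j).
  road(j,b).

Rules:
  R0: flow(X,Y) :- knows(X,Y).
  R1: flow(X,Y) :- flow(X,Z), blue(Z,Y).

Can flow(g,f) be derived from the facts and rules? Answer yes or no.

no

round 1: derive flow(b,b) via R0 from knows(b,b)
round 1: derive flow(e,f) via R0 from knows(e,f)
round 1: derive flow(g,a) via R0 from knows(g,a)
round 1: derive flow(h,d) via R0 from knows(h,d)
round 1: derive flow(h,j) via R0 from knows(h,j)
round 2: derive flow(b,h) via R1 from flow(b,b), blue(b,h)
round 2: derive flow(e,a) via R1 from flow(e,f), blue(f,a)
round 2: derive flow(e,g) via R1 from flow(e,f), blue(f,g)
round 2: derive flow(h,g) via R1 from flow(h,j), blue(j,g)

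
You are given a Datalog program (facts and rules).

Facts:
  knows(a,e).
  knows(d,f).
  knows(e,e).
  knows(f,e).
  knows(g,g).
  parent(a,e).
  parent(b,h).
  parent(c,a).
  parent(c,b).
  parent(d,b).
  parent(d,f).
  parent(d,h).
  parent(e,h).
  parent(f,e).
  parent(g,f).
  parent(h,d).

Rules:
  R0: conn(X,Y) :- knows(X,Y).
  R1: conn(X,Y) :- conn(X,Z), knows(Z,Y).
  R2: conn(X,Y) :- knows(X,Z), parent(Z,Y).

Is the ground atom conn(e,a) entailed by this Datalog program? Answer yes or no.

no

round 1: derive conn(a,e) via R0 from knows(a,e)
round 1: derive conn(d,f) via R0 from knows(d,f)
round 1: derive conn(e,e) via R0 from knows(e,e)
round 1: derive conn(f,e) via R0 from knows(f,e)
round 1: derive conn(g,g) via R0 from knows(g,g)
round 1: derive conn(a,h) via R2 from knows(a,e), parent(e,h)
round 1: derive conn(d,e) via R2 from knows(d,f), parent(f,e)
round 1: derive conn(e,h) via R2 from knows(e,e), parent(e,h)
round 1: derive conn(f,h) via R2 from knows(f,e), parent(e,h)
round 1: derive conn(g,f) via R2 from knows(g,g), parent(g,f)
round 2: derive conn(g,e) via R1 from conn(g,f), knows(f,e)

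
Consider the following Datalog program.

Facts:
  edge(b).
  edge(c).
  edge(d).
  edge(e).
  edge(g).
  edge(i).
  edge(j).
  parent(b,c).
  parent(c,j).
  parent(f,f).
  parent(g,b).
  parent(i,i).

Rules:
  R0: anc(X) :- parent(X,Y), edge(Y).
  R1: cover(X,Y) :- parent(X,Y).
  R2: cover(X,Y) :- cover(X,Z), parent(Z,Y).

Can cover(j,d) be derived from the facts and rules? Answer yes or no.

no

round 1: derive cover(b,c) via R1 from parent(b,c)
round 1: derive cover(c,j) via R1 from parent(c,j)
round 1: derive cover(f,f) via R1 from parent(f,f)
round 1: derive cover(g,b) via R1 from parent(g,b)
round 1: derive cover(i,i) via R1 from parent(i,i)
round 2: derive cover(b,j) via R2 from cover(b,c), parent(c,j)
round 2: derive cover(g,c) via R2 from cover(g,b), parent(b,c)
round 3: derive cover(g,j) via R2 from cover(g,c), parent(c,j)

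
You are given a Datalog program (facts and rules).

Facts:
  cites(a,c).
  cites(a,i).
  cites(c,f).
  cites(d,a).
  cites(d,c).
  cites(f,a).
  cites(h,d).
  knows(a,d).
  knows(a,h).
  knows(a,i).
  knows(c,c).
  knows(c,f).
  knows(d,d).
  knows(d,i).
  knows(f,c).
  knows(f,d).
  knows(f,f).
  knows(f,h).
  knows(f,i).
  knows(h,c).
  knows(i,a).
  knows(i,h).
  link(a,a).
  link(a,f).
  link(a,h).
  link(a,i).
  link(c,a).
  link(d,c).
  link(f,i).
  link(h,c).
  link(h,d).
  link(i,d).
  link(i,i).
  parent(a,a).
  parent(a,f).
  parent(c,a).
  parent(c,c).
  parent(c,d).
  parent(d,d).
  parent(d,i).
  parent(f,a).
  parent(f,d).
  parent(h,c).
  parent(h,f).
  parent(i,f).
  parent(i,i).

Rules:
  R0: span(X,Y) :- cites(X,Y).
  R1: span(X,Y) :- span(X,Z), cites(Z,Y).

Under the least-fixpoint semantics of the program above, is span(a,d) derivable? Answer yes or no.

round 1: derive span(a,c) via R0 from cites(a,c)
round 1: derive span(a,i) via R0 from cites(a,i)
round 1: derive span(c,f) via R0 from cites(c,f)
round 1: derive span(d,a) via R0 from cites(d,a)
round 1: derive span(d,c) via R0 from cites(d,c)
round 1: derive span(f,a) via R0 from cites(f,a)
round 1: derive span(h,d) via R0 from cites(h,d)
round 2: derive span(a,f) via R1 from span(a,c), cites(c,f)
round 2: derive span(c,a) via R1 from span(c,f), cites(f,a)
round 2: derive span(d,f) via R1 from span(d,c), cites(c,f)
round 2: derive span(d,i) via R1 from span(d,a), cites(a,i)
round 2: derive span(f,c) via R1 from span(f,a), cites(a,c)
round 2: derive span(f,i) via R1 from span(f,a), cites(a,i)
round 2: derive span(h,a) via R1 from span(h,d), cites(d,a)
round 2: derive span(h,c) via R1 from span(h,d), cites(d,c)
round 3: derive span(a,a) via R1 from span(a,f), cites(f,a)
round 3: derive span(c,c) via R1 from span(c,a), cites(a,c)
round 3: derive span(c,i) via R1 from span(c,a), cites(a,i)
round 3: derive span(f,f) via R1 from span(f,c), cites(c,f)
round 3: derive span(h,f) via R1 from span(h,c), cites(c,f)
round 3: derive span(h,i) via R1 from span(h,a), cites(a,i)

no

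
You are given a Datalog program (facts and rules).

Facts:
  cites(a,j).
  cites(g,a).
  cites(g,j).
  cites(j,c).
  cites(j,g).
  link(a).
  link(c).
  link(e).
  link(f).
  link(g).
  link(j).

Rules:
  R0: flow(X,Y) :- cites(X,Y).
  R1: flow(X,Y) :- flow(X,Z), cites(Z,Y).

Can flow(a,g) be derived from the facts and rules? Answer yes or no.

round 1: derive flow(a,j) via R0 from cites(a,j)
round 1: derive flow(g,a) via R0 from cites(g,a)
round 1: derive flow(g,j) via R0 from cites(g,j)
round 1: derive flow(j,c) via R0 from cites(j,c)
round 1: derive flow(j,g) via R0 from cites(j,g)
round 2: derive flow(a,c) via R1 from flow(a,j), cites(j,c)
round 2: derive flow(a,g) via R1 from flow(a,j), cites(j,g)
round 2: derive flow(g,c) via R1 from flow(g,j), cites(j,c)
round 2: derive flow(g,g) via R1 from flow(g,j), cites(j,g)
round 2: derive flow(j,a) via R1 from flow(j,g), cites(g,a)
round 2: derive flow(j,j) via R1 from flow(j,g), cites(g,j)
round 3: derive flow(a,a) via R1 from flow(a,g), cites(g,a)

yes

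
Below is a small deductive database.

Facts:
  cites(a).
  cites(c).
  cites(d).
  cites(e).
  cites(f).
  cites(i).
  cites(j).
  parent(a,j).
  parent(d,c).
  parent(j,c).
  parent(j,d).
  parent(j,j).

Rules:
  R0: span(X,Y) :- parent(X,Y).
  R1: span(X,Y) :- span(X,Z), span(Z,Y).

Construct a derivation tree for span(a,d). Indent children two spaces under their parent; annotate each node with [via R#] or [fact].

span(a,d)  [via R1]
  span(a,j)  [via R0]
    parent(a,j)  [fact]
  span(j,d)  [via R0]
    parent(j,d)  [fact]

round 1: derive span(a,j) via R0 from parent(a,j)
round 1: derive span(d,c) via R0 from parent(d,c)
round 1: derive span(j,c) via R0 from parent(j,c)
round 1: derive span(j,d) via R0 from parent(j,d)
round 1: derive span(j,j) via R0 from parent(j,j)
round 2: derive span(a,c) via R1 from span(a,j), span(j,c)
round 2: derive span(a,d) via R1 from span(a,j), span(j,d)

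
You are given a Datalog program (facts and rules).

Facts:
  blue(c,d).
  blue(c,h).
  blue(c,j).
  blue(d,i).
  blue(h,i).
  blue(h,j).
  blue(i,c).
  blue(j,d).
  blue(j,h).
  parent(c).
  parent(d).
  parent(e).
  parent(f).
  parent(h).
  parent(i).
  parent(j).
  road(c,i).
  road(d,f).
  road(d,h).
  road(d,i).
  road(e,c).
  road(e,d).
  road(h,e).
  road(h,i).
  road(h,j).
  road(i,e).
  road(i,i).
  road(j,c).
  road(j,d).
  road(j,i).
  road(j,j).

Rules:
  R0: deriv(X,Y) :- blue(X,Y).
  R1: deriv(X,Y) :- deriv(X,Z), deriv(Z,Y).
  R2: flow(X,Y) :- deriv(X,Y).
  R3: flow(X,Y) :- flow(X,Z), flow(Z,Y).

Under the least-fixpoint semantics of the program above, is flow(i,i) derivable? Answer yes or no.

yes

round 1: derive deriv(c,d) via R0 from blue(c,d)
round 1: derive deriv(c,h) via R0 from blue(c,h)
round 1: derive deriv(c,j) via R0 from blue(c,j)
round 1: derive deriv(d,i) via R0 from blue(d,i)
round 1: derive deriv(h,i) via R0 from blue(h,i)
round 1: derive deriv(h,j) via R0 from blue(h,j)
round 1: derive deriv(i,c) via R0 from blue(i,c)
round 1: derive deriv(j,d) via R0 from blue(j,d)
round 1: derive deriv(j,h) via R0 from blue(j,h)
round 2: derive deriv(c,i) via R1 from deriv(c,d), deriv(d,i)
round 2: derive deriv(d,c) via R1 from deriv(d,i), deriv(i,c)
round 2: derive deriv(h,c) via R1 from deriv(h,i), deriv(i,c)
round 2: derive deriv(h,d) via R1 from deriv(h,j), deriv(j,d)
round 2: derive deriv(h,h) via R1 from deriv(h,j), deriv(j,h)
round 2: derive deriv(i,d) via R1 from deriv(i,c), deriv(c,d)
round 2: derive deriv(i,h) via R1 from deriv(i,c), deriv(c,h)
round 2: derive deriv(i,j) via R1 from deriv(i,c), deriv(c,j)
round 2: derive deriv(j,i) via R1 from deriv(j,d), deriv(d,i)
round 2: derive deriv(j,j) via R1 from deriv(j,h), deriv(h,j)
round 2: derive flow(c,d) via R2 from deriv(c,d)
round 2: derive flow(c,h) via R2 from deriv(c,h)
round 2: derive flow(c,j) via R2 from deriv(c,j)
round 2: derive flow(d,i) via R2 from deriv(d,i)
round 2: derive flow(h,i) via R2 from deriv(h,i)
round 2: derive flow(h,j) via R2 from deriv(h,j)
round 2: derive flow(i,c) via R2 from deriv(i,c)
round 2: derive flow(j,d) via R2 from deriv(j,d)
round 2: derive flow(j,h) via R2 from deriv(j,h)
round 3: derive deriv(c,c) via R1 from deriv(c,d), deriv(d,c)
round 3: derive deriv(d,d) via R1 from deriv(d,c), deriv(c,d)
round 3: derive deriv(d,h) via R1 from deriv(d,c), deriv(c,h)
round 3: derive deriv(d,j) via R1 from deriv(d,c), deriv(c,j)
round 3: derive deriv(i,i) via R1 from deriv(i,c), deriv(c,i)
round 3: derive deriv(j,c) via R1 from deriv(j,d), deriv(d,c)
round 3: derive flow(c,i) via R2 from deriv(c,i)
round 3: derive flow(d,c) via R2 from deriv(d,c)
round 3: derive flow(h,c) via R2 from deriv(h,c)
round 3: derive flow(h,d) via R2 from deriv(h,d)
round 3: derive flow(h,h) via R2 from deriv(h,h)
round 3: derive flow(i,d) via R2 from deriv(i,d)
round 3: derive flow(i,h) via R2 from deriv(i,h)
round 3: derive flow(i,j) via R2 from deriv(i,j)
round 3: derive flow(j,i) via R2 from deriv(j,i)
round 3: derive flow(j,j) via R2 from deriv(j,j)
round 4: derive flow(c,c) via R2 from deriv(c,c)
round 4: derive flow(d,d) via R2 from deriv(d,d)
round 4: derive flow(d,h) via R2 from deriv(d,h)
round 4: derive flow(d,j) via R2 from deriv(d,j)
round 4: derive flow(i,i) via R2 from deriv(i,i)
round 4: derive flow(j,c) via R2 from deriv(j,c)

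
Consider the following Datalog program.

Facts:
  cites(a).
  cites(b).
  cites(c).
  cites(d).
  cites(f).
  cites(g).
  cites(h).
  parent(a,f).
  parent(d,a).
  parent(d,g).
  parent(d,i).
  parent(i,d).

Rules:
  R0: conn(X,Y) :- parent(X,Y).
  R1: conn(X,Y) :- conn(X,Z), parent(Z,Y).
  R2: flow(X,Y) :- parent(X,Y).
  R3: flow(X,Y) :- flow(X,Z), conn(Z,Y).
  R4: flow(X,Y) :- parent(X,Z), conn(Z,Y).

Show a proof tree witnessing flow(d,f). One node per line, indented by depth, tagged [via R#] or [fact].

flow(d,f)  [via R3]
  flow(d,a)  [via R2]
    parent(d,a)  [fact]
  conn(a,f)  [via R0]
    parent(a,f)  [fact]

round 1: derive conn(a,f) via R0 from parent(a,f)
round 1: derive conn(d,a) via R0 from parent(d,a)
round 1: derive conn(d,g) via R0 from parent(d,g)
round 1: derive conn(d,i) via R0 from parent(d,i)
round 1: derive conn(i,d) via R0 from parent(i,d)
round 1: derive flow(a,f) via R2 from parent(a,f)
round 1: derive flow(d,a) via R2 from parent(d,a)
round 1: derive flow(d,g) via R2 from parent(d,g)
round 1: derive flow(d,i) via R2 from parent(d,i)
round 1: derive flow(i,d) via R2 from parent(i,d)
round 2: derive conn(d,d) via R1 from conn(d,i), parent(i,d)
round 2: derive conn(d,f) via R1 from conn(d,a), parent(a,f)
round 2: derive conn(i,a) via R1 from conn(i,d), parent(d,a)
round 2: derive conn(i,g) via R1 from conn(i,d), parent(d,g)
round 2: derive conn(i,i) via R1 from conn(i,d), parent(d,i)
round 2: derive flow(d,d) via R3 from flow(d,i), conn(i,d)
round 2: derive flow(d,f) via R3 from flow(d,a), conn(a,f)
round 2: derive flow(i,a) via R3 from flow(i,d), conn(d,a)
round 2: derive flow(i,g) via R3 from flow(i,d), conn(d,g)
round 2: derive flow(i,i) via R3 from flow(i,d), conn(d,i)
round 3: derive conn(i,f) via R1 from conn(i,a), parent(a,f)
round 3: derive flow(i,f) via R3 from flow(i,a), conn(a,f)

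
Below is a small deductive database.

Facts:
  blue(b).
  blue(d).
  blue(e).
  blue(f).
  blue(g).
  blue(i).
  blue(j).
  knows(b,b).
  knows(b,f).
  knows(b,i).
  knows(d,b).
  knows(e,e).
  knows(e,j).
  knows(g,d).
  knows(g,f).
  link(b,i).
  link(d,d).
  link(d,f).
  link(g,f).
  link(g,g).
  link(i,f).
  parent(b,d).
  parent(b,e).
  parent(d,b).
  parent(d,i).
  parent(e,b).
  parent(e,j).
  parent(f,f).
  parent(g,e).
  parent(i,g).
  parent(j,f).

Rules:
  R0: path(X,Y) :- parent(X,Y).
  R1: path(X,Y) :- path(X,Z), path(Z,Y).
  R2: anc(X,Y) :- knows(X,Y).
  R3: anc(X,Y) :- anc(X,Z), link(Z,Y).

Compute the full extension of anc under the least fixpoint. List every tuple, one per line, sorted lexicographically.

anc(b,b)
anc(b,f)
anc(b,i)
anc(d,b)
anc(d,f)
anc(d,i)
anc(e,e)
anc(e,j)
anc(g,d)
anc(g,f)

round 1: derive anc(b,b) via R2 from knows(b,b)
round 1: derive anc(b,f) via R2 from knows(b,f)
round 1: derive anc(b,i) via R2 from knows(b,i)
round 1: derive anc(d,b) via R2 from knows(d,b)
round 1: derive anc(e,e) via R2 from knows(e,e)
round 1: derive anc(e,j) via R2 from knows(e,j)
round 1: derive anc(g,d) via R2 from knows(g,d)
round 1: derive anc(g,f) via R2 from knows(g,f)
round 2: derive anc(d,i) via R3 from anc(d,b), link(b,i)
round 3: derive anc(d,f) via R3 from anc(d,i), link(i,f)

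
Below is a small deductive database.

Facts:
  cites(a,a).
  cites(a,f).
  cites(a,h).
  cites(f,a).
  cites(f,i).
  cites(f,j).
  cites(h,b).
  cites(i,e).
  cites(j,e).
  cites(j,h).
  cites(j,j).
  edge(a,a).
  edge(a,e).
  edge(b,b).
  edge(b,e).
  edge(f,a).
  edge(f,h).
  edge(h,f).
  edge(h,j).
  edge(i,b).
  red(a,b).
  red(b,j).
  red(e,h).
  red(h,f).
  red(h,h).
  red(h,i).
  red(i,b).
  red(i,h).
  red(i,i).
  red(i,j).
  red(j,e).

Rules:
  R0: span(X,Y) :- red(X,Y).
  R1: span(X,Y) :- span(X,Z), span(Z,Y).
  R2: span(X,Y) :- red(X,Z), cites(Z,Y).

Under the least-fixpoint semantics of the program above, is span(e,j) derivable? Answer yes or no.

round 1: derive span(a,b) via R0 from red(a,b)
round 1: derive span(b,j) via R0 from red(b,j)
round 1: derive span(e,h) via R0 from red(e,h)
round 1: derive span(h,f) via R0 from red(h,f)
round 1: derive span(h,h) via R0 from red(h,h)
round 1: derive span(h,i) via R0 from red(h,i)
round 1: derive span(i,b) via R0 from red(i,b)
round 1: derive span(i,h) via R0 from red(i,h)
round 1: derive span(i,i) via R0 from red(i,i)
round 1: derive span(i,j) via R0 from red(i,j)
round 1: derive span(j,e) via R0 from red(j,e)
round 1: derive span(b,e) via R2 from red(b,j), cites(j,e)
round 1: derive span(b,h) via R2 from red(b,j), cites(j,h)
round 1: derive span(e,b) via R2 from red(e,h), cites(h,b)
round 1: derive span(h,a) via R2 from red(h,f), cites(f,a)
round 1: derive span(h,b) via R2 from red(h,h), cites(h,b)
round 1: derive span(h,e) via R2 from red(h,i), cites(i,e)
round 1: derive span(h,j) via R2 from red(h,f), cites(f,j)
round 1: derive span(i,e) via R2 from red(i,i), cites(i,e)
round 2: derive span(a,e) via R1 from span(a,b), span(b,e)
round 2: derive span(a,h) via R1 from span(a,b), span(b,h)
round 2: derive span(a,j) via R1 from span(a,b), span(b,j)
round 2: derive span(b,a) via R1 from span(b,h), span(h,a)
round 2: derive span(b,b) via R1 from span(b,e), span(e,b)
round 2: derive span(b,f) via R1 from span(b,h), span(h,f)
round 2: derive span(b,i) via R1 from span(b,h), span(h,i)
round 2: derive span(e,a) via R1 from span(e,h), span(h,a)
round 2: derive span(e,e) via R1 from span(e,b), span(b,e)
round 2: derive span(e,f) via R1 from span(e,h), span(h,f)
round 2: derive span(e,i) via R1 from span(e,h), span(h,i)
round 2: derive span(e,j) via R1 from span(e,b), span(b,j)
round 2: derive span(i,a) via R1 from span(i,h), span(h,a)
round 2: derive span(i,f) via R1 from span(i,h), span(h,f)
round 2: derive span(j,b) via R1 from span(j,e), span(e,b)
round 2: derive span(j,h) via R1 from span(j,e), span(e,h)
round 3: derive span(a,a) via R1 from span(a,b), span(b,a)
round 3: derive span(a,f) via R1 from span(a,b), span(b,f)
round 3: derive span(a,i) via R1 from span(a,b), span(b,i)
round 3: derive span(j,a) via R1 from span(j,b), span(b,a)
round 3: derive span(j,f) via R1 from span(j,b), span(b,f)
round 3: derive span(j,i) via R1 from span(j,b), span(b,i)
round 3: derive span(j,j) via R1 from span(j,b), span(b,j)

yes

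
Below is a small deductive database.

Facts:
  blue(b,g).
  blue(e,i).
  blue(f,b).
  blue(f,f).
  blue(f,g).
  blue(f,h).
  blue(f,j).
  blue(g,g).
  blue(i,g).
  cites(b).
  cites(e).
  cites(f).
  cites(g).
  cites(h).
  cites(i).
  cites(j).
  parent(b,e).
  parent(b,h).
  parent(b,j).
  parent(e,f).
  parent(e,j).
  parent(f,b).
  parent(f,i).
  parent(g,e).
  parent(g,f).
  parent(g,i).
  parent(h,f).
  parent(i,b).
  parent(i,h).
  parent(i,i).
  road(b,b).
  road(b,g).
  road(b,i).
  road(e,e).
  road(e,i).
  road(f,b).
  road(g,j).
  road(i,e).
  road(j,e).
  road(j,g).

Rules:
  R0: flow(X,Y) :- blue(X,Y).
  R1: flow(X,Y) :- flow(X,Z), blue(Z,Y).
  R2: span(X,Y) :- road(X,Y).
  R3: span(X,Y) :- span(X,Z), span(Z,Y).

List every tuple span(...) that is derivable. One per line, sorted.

round 1: derive span(b,b) via R2 from road(b,b)
round 1: derive span(b,g) via R2 from road(b,g)
round 1: derive span(b,i) via R2 from road(b,i)
round 1: derive span(e,e) via R2 from road(e,e)
round 1: derive span(e,i) via R2 from road(e,i)
round 1: derive span(f,b) via R2 from road(f,b)
round 1: derive span(g,j) via R2 from road(g,j)
round 1: derive span(i,e) via R2 from road(i,e)
round 1: derive span(j,e) via R2 from road(j,e)
round 1: derive span(j,g) via R2 from road(j,g)
round 2: derive span(b,e) via R3 from span(b,i), span(i,e)
round 2: derive span(b,j) via R3 from span(b,g), span(g,j)
round 2: derive span(f,g) via R3 from span(f,b), span(b,g)
round 2: derive span(f,i) via R3 from span(f,b), span(b,i)
round 2: derive span(g,e) via R3 from span(g,j), span(j,e)
round 2: derive span(g,g) via R3 from span(g,j), span(j,g)
round 2: derive span(i,i) via R3 from span(i,e), span(e,i)
round 2: derive span(j,i) via R3 from span(j,e), span(e,i)
round 2: derive span(j,j) via R3 from span(j,g), span(g,j)
round 3: derive span(f,e) via R3 from span(f,b), span(b,e)
round 3: derive span(f,j) via R3 from span(f,b), span(b,j)
round 3: derive span(g,i) via R3 from span(g,e), span(e,i)

span(b,b)
span(b,e)
span(b,g)
span(b,i)
span(b,j)
span(e,e)
span(e,i)
span(f,b)
span(f,e)
span(f,g)
span(f,i)
span(f,j)
span(g,e)
span(g,g)
span(g,i)
span(g,j)
span(i,e)
span(i,i)
span(j,e)
span(j,g)
span(j,i)
span(j,j)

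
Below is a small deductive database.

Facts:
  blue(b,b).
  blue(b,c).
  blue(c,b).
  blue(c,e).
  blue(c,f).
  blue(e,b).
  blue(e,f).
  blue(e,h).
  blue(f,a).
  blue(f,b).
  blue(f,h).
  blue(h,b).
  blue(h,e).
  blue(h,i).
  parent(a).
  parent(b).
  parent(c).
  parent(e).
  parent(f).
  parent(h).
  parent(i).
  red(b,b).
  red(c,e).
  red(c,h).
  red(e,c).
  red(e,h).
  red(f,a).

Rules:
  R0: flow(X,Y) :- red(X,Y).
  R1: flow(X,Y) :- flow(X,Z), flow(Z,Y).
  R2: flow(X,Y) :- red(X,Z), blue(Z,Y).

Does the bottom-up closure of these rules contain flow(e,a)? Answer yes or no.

yes

round 1: derive flow(b,b) via R0 from red(b,b)
round 1: derive flow(c,e) via R0 from red(c,e)
round 1: derive flow(c,h) via R0 from red(c,h)
round 1: derive flow(e,c) via R0 from red(e,c)
round 1: derive flow(e,h) via R0 from red(e,h)
round 1: derive flow(f,a) via R0 from red(f,a)
round 1: derive flow(b,c) via R2 from red(b,b), blue(b,c)
round 1: derive flow(c,b) via R2 from red(c,e), blue(e,b)
round 1: derive flow(c,f) via R2 from red(c,e), blue(e,f)
round 1: derive flow(c,i) via R2 from red(c,h), blue(h,i)
round 1: derive flow(e,b) via R2 from red(e,c), blue(c,b)
round 1: derive flow(e,e) via R2 from red(e,c), blue(c,e)
round 1: derive flow(e,f) via R2 from red(e,c), blue(c,f)
round 1: derive flow(e,i) via R2 from red(e,h), blue(h,i)
round 2: derive flow(b,e) via R1 from flow(b,c), flow(c,e)
round 2: derive flow(b,f) via R1 from flow(b,c), flow(c,f)
round 2: derive flow(b,h) via R1 from flow(b,c), flow(c,h)
round 2: derive flow(b,i) via R1 from flow(b,c), flow(c,i)
round 2: derive flow(c,a) via R1 from flow(c,f), flow(f,a)
round 2: derive flow(c,c) via R1 from flow(c,b), flow(b,c)
round 2: derive flow(e,a) via R1 from flow(e,f), flow(f,a)
round 3: derive flow(b,a) via R1 from flow(b,c), flow(c,a)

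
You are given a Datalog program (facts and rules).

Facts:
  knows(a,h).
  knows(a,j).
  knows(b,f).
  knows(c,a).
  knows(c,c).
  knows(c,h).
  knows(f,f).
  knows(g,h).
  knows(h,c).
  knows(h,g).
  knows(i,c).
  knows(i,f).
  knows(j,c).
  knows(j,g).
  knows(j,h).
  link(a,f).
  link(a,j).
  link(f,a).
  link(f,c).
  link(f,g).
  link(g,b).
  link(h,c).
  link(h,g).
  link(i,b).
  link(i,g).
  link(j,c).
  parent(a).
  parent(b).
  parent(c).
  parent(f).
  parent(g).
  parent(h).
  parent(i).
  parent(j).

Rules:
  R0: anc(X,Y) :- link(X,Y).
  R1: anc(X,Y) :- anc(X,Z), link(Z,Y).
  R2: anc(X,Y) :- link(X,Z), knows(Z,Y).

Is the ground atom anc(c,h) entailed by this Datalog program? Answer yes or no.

round 1: derive anc(a,f) via R0 from link(a,f)
round 1: derive anc(a,j) via R0 from link(a,j)
round 1: derive anc(f,a) via R0 from link(f,a)
round 1: derive anc(f,c) via R0 from link(f,c)
round 1: derive anc(f,g) via R0 from link(f,g)
round 1: derive anc(g,b) via R0 from link(g,b)
round 1: derive anc(h,c) via R0 from link(h,c)
round 1: derive anc(h,g) via R0 from link(h,g)
round 1: derive anc(i,b) via R0 from link(i,b)
round 1: derive anc(i,g) via R0 from link(i,g)
round 1: derive anc(j,c) via R0 from link(j,c)
round 1: derive anc(a,c) via R2 from link(a,j), knows(j,c)
round 1: derive anc(a,g) via R2 from link(a,j), knows(j,g)
round 1: derive anc(a,h) via R2 from link(a,j), knows(j,h)
round 1: derive anc(f,h) via R2 from link(f,a), knows(a,h)
round 1: derive anc(f,j) via R2 from link(f,a), knows(a,j)
round 1: derive anc(g,f) via R2 from link(g,b), knows(b,f)
round 1: derive anc(h,a) via R2 from link(h,c), knows(c,a)
round 1: derive anc(h,h) via R2 from link(h,c), knows(c,h)
round 1: derive anc(i,f) via R2 from link(i,b), knows(b,f)
round 1: derive anc(i,h) via R2 from link(i,g), knows(g,h)
round 1: derive anc(j,a) via R2 from link(j,c), knows(c,a)
round 1: derive anc(j,h) via R2 from link(j,c), knows(c,h)
round 2: derive anc(a,a) via R1 from anc(a,f), link(f,a)
round 2: derive anc(a,b) via R1 from anc(a,g), link(g,b)
round 2: derive anc(f,b) via R1 from anc(f,g), link(g,b)
round 2: derive anc(f,f) via R1 from anc(f,a), link(a,f)
round 2: derive anc(g,a) via R1 from anc(g,f), link(f,a)
round 2: derive anc(g,c) via R1 from anc(g,f), link(f,c)
round 2: derive anc(g,g) via R1 from anc(g,f), link(f,g)
round 2: derive anc(h,b) via R1 from anc(h,g), link(g,b)
round 2: derive anc(h,f) via R1 from anc(h,a), link(a,f)
round 2: derive anc(h,j) via R1 from anc(h,a), link(a,j)
round 2: derive anc(i,a) via R1 from anc(i,f), link(f,a)
round 2: derive anc(i,c) via R1 from anc(i,f), link(f,c)
round 2: derive anc(j,f) via R1 from anc(j,a), link(a,f)
round 2: derive anc(j,g) via R1 from anc(j,h), link(h,g)
round 2: derive anc(j,j) via R1 from anc(j,a), link(a,j)
round 3: derive anc(g,j) via R1 from anc(g,a), link(a,j)
round 3: derive anc(i,j) via R1 from anc(i,a), link(a,j)
round 3: derive anc(j,b) via R1 from anc(j,g), link(g,b)

no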